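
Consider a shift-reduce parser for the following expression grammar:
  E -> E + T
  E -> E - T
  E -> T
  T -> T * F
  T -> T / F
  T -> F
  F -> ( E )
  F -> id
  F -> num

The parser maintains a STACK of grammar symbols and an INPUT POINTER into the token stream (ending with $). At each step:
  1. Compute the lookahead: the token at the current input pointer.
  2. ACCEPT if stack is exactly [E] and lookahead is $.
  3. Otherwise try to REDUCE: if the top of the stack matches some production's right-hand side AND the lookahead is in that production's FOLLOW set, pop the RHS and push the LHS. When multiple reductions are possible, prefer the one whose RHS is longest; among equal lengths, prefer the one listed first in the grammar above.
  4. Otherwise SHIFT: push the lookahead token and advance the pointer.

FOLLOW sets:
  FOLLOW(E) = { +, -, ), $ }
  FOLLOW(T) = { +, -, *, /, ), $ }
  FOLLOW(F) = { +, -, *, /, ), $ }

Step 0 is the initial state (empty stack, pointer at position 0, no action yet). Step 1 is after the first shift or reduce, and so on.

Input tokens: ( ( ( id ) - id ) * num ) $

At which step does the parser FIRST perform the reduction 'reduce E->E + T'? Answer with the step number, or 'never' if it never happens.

Answer: never

Derivation:
Step 1: shift (. Stack=[(] ptr=1 lookahead=( remaining=[( ( id ) - id ) * num ) $]
Step 2: shift (. Stack=[( (] ptr=2 lookahead=( remaining=[( id ) - id ) * num ) $]
Step 3: shift (. Stack=[( ( (] ptr=3 lookahead=id remaining=[id ) - id ) * num ) $]
Step 4: shift id. Stack=[( ( ( id] ptr=4 lookahead=) remaining=[) - id ) * num ) $]
Step 5: reduce F->id. Stack=[( ( ( F] ptr=4 lookahead=) remaining=[) - id ) * num ) $]
Step 6: reduce T->F. Stack=[( ( ( T] ptr=4 lookahead=) remaining=[) - id ) * num ) $]
Step 7: reduce E->T. Stack=[( ( ( E] ptr=4 lookahead=) remaining=[) - id ) * num ) $]
Step 8: shift ). Stack=[( ( ( E )] ptr=5 lookahead=- remaining=[- id ) * num ) $]
Step 9: reduce F->( E ). Stack=[( ( F] ptr=5 lookahead=- remaining=[- id ) * num ) $]
Step 10: reduce T->F. Stack=[( ( T] ptr=5 lookahead=- remaining=[- id ) * num ) $]
Step 11: reduce E->T. Stack=[( ( E] ptr=5 lookahead=- remaining=[- id ) * num ) $]
Step 12: shift -. Stack=[( ( E -] ptr=6 lookahead=id remaining=[id ) * num ) $]
Step 13: shift id. Stack=[( ( E - id] ptr=7 lookahead=) remaining=[) * num ) $]
Step 14: reduce F->id. Stack=[( ( E - F] ptr=7 lookahead=) remaining=[) * num ) $]
Step 15: reduce T->F. Stack=[( ( E - T] ptr=7 lookahead=) remaining=[) * num ) $]
Step 16: reduce E->E - T. Stack=[( ( E] ptr=7 lookahead=) remaining=[) * num ) $]
Step 17: shift ). Stack=[( ( E )] ptr=8 lookahead=* remaining=[* num ) $]
Step 18: reduce F->( E ). Stack=[( F] ptr=8 lookahead=* remaining=[* num ) $]
Step 19: reduce T->F. Stack=[( T] ptr=8 lookahead=* remaining=[* num ) $]
Step 20: shift *. Stack=[( T *] ptr=9 lookahead=num remaining=[num ) $]
Step 21: shift num. Stack=[( T * num] ptr=10 lookahead=) remaining=[) $]
Step 22: reduce F->num. Stack=[( T * F] ptr=10 lookahead=) remaining=[) $]
Step 23: reduce T->T * F. Stack=[( T] ptr=10 lookahead=) remaining=[) $]
Step 24: reduce E->T. Stack=[( E] ptr=10 lookahead=) remaining=[) $]
Step 25: shift ). Stack=[( E )] ptr=11 lookahead=$ remaining=[$]
Step 26: reduce F->( E ). Stack=[F] ptr=11 lookahead=$ remaining=[$]
Step 27: reduce T->F. Stack=[T] ptr=11 lookahead=$ remaining=[$]
Step 28: reduce E->T. Stack=[E] ptr=11 lookahead=$ remaining=[$]
Step 29: accept. Stack=[E] ptr=11 lookahead=$ remaining=[$]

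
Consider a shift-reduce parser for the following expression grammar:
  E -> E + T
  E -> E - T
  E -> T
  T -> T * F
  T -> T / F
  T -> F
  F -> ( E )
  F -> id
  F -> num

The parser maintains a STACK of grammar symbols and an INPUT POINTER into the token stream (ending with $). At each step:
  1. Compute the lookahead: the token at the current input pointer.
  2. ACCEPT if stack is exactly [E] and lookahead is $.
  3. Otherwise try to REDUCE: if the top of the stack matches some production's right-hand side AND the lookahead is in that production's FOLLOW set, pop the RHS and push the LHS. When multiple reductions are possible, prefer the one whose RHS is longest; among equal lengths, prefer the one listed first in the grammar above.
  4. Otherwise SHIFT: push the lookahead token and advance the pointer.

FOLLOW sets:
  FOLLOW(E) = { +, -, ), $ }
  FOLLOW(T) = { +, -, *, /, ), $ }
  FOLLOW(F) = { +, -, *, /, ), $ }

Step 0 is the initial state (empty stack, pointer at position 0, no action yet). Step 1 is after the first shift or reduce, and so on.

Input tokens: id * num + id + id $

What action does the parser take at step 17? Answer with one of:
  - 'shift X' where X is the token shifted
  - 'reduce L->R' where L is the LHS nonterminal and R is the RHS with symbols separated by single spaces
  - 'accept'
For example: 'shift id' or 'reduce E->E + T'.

Answer: reduce T->F

Derivation:
Step 1: shift id. Stack=[id] ptr=1 lookahead=* remaining=[* num + id + id $]
Step 2: reduce F->id. Stack=[F] ptr=1 lookahead=* remaining=[* num + id + id $]
Step 3: reduce T->F. Stack=[T] ptr=1 lookahead=* remaining=[* num + id + id $]
Step 4: shift *. Stack=[T *] ptr=2 lookahead=num remaining=[num + id + id $]
Step 5: shift num. Stack=[T * num] ptr=3 lookahead=+ remaining=[+ id + id $]
Step 6: reduce F->num. Stack=[T * F] ptr=3 lookahead=+ remaining=[+ id + id $]
Step 7: reduce T->T * F. Stack=[T] ptr=3 lookahead=+ remaining=[+ id + id $]
Step 8: reduce E->T. Stack=[E] ptr=3 lookahead=+ remaining=[+ id + id $]
Step 9: shift +. Stack=[E +] ptr=4 lookahead=id remaining=[id + id $]
Step 10: shift id. Stack=[E + id] ptr=5 lookahead=+ remaining=[+ id $]
Step 11: reduce F->id. Stack=[E + F] ptr=5 lookahead=+ remaining=[+ id $]
Step 12: reduce T->F. Stack=[E + T] ptr=5 lookahead=+ remaining=[+ id $]
Step 13: reduce E->E + T. Stack=[E] ptr=5 lookahead=+ remaining=[+ id $]
Step 14: shift +. Stack=[E +] ptr=6 lookahead=id remaining=[id $]
Step 15: shift id. Stack=[E + id] ptr=7 lookahead=$ remaining=[$]
Step 16: reduce F->id. Stack=[E + F] ptr=7 lookahead=$ remaining=[$]
Step 17: reduce T->F. Stack=[E + T] ptr=7 lookahead=$ remaining=[$]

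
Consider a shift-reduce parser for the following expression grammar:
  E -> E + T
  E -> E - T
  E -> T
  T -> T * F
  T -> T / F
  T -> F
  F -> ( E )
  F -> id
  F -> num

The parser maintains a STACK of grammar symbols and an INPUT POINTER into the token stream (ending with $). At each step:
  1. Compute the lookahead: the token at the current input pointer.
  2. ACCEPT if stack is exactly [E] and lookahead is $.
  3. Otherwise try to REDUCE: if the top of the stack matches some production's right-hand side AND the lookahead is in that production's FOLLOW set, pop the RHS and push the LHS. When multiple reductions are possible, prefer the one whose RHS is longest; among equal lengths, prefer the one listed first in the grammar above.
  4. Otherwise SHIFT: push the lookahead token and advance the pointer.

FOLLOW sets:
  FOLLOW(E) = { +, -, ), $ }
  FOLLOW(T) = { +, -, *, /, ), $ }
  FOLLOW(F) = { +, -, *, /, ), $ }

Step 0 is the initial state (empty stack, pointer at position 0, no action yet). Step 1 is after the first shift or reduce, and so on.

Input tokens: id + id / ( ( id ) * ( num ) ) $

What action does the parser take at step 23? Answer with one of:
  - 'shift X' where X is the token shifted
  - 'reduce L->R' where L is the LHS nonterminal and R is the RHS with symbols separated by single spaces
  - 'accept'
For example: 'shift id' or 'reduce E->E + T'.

Step 1: shift id. Stack=[id] ptr=1 lookahead=+ remaining=[+ id / ( ( id ) * ( num ) ) $]
Step 2: reduce F->id. Stack=[F] ptr=1 lookahead=+ remaining=[+ id / ( ( id ) * ( num ) ) $]
Step 3: reduce T->F. Stack=[T] ptr=1 lookahead=+ remaining=[+ id / ( ( id ) * ( num ) ) $]
Step 4: reduce E->T. Stack=[E] ptr=1 lookahead=+ remaining=[+ id / ( ( id ) * ( num ) ) $]
Step 5: shift +. Stack=[E +] ptr=2 lookahead=id remaining=[id / ( ( id ) * ( num ) ) $]
Step 6: shift id. Stack=[E + id] ptr=3 lookahead=/ remaining=[/ ( ( id ) * ( num ) ) $]
Step 7: reduce F->id. Stack=[E + F] ptr=3 lookahead=/ remaining=[/ ( ( id ) * ( num ) ) $]
Step 8: reduce T->F. Stack=[E + T] ptr=3 lookahead=/ remaining=[/ ( ( id ) * ( num ) ) $]
Step 9: shift /. Stack=[E + T /] ptr=4 lookahead=( remaining=[( ( id ) * ( num ) ) $]
Step 10: shift (. Stack=[E + T / (] ptr=5 lookahead=( remaining=[( id ) * ( num ) ) $]
Step 11: shift (. Stack=[E + T / ( (] ptr=6 lookahead=id remaining=[id ) * ( num ) ) $]
Step 12: shift id. Stack=[E + T / ( ( id] ptr=7 lookahead=) remaining=[) * ( num ) ) $]
Step 13: reduce F->id. Stack=[E + T / ( ( F] ptr=7 lookahead=) remaining=[) * ( num ) ) $]
Step 14: reduce T->F. Stack=[E + T / ( ( T] ptr=7 lookahead=) remaining=[) * ( num ) ) $]
Step 15: reduce E->T. Stack=[E + T / ( ( E] ptr=7 lookahead=) remaining=[) * ( num ) ) $]
Step 16: shift ). Stack=[E + T / ( ( E )] ptr=8 lookahead=* remaining=[* ( num ) ) $]
Step 17: reduce F->( E ). Stack=[E + T / ( F] ptr=8 lookahead=* remaining=[* ( num ) ) $]
Step 18: reduce T->F. Stack=[E + T / ( T] ptr=8 lookahead=* remaining=[* ( num ) ) $]
Step 19: shift *. Stack=[E + T / ( T *] ptr=9 lookahead=( remaining=[( num ) ) $]
Step 20: shift (. Stack=[E + T / ( T * (] ptr=10 lookahead=num remaining=[num ) ) $]
Step 21: shift num. Stack=[E + T / ( T * ( num] ptr=11 lookahead=) remaining=[) ) $]
Step 22: reduce F->num. Stack=[E + T / ( T * ( F] ptr=11 lookahead=) remaining=[) ) $]
Step 23: reduce T->F. Stack=[E + T / ( T * ( T] ptr=11 lookahead=) remaining=[) ) $]

Answer: reduce T->F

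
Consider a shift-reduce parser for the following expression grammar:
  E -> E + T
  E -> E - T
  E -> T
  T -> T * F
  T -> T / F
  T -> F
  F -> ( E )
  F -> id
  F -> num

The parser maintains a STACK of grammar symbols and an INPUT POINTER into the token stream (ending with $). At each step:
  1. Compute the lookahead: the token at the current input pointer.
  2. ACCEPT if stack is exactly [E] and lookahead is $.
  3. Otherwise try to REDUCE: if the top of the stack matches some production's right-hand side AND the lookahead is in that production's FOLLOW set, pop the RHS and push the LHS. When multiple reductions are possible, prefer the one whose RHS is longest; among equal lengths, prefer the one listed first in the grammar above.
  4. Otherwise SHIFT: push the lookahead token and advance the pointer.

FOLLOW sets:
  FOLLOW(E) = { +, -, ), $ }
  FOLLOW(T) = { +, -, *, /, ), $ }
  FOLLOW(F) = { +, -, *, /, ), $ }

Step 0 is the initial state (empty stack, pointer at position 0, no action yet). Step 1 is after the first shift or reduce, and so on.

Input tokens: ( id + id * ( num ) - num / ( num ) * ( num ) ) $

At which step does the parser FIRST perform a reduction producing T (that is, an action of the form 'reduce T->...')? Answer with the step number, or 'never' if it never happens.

Answer: 4

Derivation:
Step 1: shift (. Stack=[(] ptr=1 lookahead=id remaining=[id + id * ( num ) - num / ( num ) * ( num ) ) $]
Step 2: shift id. Stack=[( id] ptr=2 lookahead=+ remaining=[+ id * ( num ) - num / ( num ) * ( num ) ) $]
Step 3: reduce F->id. Stack=[( F] ptr=2 lookahead=+ remaining=[+ id * ( num ) - num / ( num ) * ( num ) ) $]
Step 4: reduce T->F. Stack=[( T] ptr=2 lookahead=+ remaining=[+ id * ( num ) - num / ( num ) * ( num ) ) $]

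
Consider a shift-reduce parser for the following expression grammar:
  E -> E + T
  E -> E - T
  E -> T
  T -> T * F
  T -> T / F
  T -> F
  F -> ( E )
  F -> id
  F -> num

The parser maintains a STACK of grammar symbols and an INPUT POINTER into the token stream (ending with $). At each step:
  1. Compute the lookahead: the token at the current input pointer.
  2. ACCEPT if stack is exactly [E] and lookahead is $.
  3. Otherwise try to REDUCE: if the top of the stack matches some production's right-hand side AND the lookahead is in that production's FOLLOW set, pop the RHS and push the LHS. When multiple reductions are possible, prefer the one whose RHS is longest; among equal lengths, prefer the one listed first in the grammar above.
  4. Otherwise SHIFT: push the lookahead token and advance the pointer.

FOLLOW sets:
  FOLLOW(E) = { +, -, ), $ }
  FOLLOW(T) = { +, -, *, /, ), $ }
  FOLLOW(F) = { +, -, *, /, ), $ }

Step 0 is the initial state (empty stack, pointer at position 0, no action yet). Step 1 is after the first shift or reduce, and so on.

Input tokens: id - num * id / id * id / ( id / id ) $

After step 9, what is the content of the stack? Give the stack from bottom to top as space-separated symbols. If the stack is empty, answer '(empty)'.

Step 1: shift id. Stack=[id] ptr=1 lookahead=- remaining=[- num * id / id * id / ( id / id ) $]
Step 2: reduce F->id. Stack=[F] ptr=1 lookahead=- remaining=[- num * id / id * id / ( id / id ) $]
Step 3: reduce T->F. Stack=[T] ptr=1 lookahead=- remaining=[- num * id / id * id / ( id / id ) $]
Step 4: reduce E->T. Stack=[E] ptr=1 lookahead=- remaining=[- num * id / id * id / ( id / id ) $]
Step 5: shift -. Stack=[E -] ptr=2 lookahead=num remaining=[num * id / id * id / ( id / id ) $]
Step 6: shift num. Stack=[E - num] ptr=3 lookahead=* remaining=[* id / id * id / ( id / id ) $]
Step 7: reduce F->num. Stack=[E - F] ptr=3 lookahead=* remaining=[* id / id * id / ( id / id ) $]
Step 8: reduce T->F. Stack=[E - T] ptr=3 lookahead=* remaining=[* id / id * id / ( id / id ) $]
Step 9: shift *. Stack=[E - T *] ptr=4 lookahead=id remaining=[id / id * id / ( id / id ) $]

Answer: E - T *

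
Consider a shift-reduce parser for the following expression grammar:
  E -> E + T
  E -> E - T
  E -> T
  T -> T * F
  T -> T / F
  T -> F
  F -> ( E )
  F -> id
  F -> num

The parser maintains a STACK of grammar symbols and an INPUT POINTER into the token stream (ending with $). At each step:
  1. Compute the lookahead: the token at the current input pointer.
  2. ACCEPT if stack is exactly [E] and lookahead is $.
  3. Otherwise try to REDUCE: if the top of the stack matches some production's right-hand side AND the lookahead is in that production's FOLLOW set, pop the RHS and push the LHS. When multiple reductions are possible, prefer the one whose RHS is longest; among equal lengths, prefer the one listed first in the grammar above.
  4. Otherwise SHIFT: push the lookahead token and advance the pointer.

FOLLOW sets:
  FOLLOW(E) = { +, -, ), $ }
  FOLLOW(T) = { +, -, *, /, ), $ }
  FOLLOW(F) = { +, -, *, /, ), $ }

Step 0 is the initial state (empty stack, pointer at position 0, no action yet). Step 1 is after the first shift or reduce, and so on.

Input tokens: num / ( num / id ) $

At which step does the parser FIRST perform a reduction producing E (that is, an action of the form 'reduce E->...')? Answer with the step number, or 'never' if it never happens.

Answer: 13

Derivation:
Step 1: shift num. Stack=[num] ptr=1 lookahead=/ remaining=[/ ( num / id ) $]
Step 2: reduce F->num. Stack=[F] ptr=1 lookahead=/ remaining=[/ ( num / id ) $]
Step 3: reduce T->F. Stack=[T] ptr=1 lookahead=/ remaining=[/ ( num / id ) $]
Step 4: shift /. Stack=[T /] ptr=2 lookahead=( remaining=[( num / id ) $]
Step 5: shift (. Stack=[T / (] ptr=3 lookahead=num remaining=[num / id ) $]
Step 6: shift num. Stack=[T / ( num] ptr=4 lookahead=/ remaining=[/ id ) $]
Step 7: reduce F->num. Stack=[T / ( F] ptr=4 lookahead=/ remaining=[/ id ) $]
Step 8: reduce T->F. Stack=[T / ( T] ptr=4 lookahead=/ remaining=[/ id ) $]
Step 9: shift /. Stack=[T / ( T /] ptr=5 lookahead=id remaining=[id ) $]
Step 10: shift id. Stack=[T / ( T / id] ptr=6 lookahead=) remaining=[) $]
Step 11: reduce F->id. Stack=[T / ( T / F] ptr=6 lookahead=) remaining=[) $]
Step 12: reduce T->T / F. Stack=[T / ( T] ptr=6 lookahead=) remaining=[) $]
Step 13: reduce E->T. Stack=[T / ( E] ptr=6 lookahead=) remaining=[) $]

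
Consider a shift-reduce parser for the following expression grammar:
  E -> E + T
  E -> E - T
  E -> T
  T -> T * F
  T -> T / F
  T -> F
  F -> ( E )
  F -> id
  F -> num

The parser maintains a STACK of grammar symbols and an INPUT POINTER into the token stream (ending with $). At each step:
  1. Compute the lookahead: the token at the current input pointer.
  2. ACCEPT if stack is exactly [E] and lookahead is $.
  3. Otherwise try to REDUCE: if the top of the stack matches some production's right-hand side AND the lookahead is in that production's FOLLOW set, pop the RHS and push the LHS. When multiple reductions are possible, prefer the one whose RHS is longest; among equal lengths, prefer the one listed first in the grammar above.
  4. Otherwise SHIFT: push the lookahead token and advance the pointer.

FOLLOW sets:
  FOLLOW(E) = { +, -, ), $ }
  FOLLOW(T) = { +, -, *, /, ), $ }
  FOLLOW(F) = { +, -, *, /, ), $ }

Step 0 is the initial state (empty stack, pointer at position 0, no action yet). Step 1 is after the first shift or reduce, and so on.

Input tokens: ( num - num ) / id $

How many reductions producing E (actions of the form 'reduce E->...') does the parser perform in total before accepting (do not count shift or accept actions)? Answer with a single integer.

Answer: 3

Derivation:
Step 1: shift (. Stack=[(] ptr=1 lookahead=num remaining=[num - num ) / id $]
Step 2: shift num. Stack=[( num] ptr=2 lookahead=- remaining=[- num ) / id $]
Step 3: reduce F->num. Stack=[( F] ptr=2 lookahead=- remaining=[- num ) / id $]
Step 4: reduce T->F. Stack=[( T] ptr=2 lookahead=- remaining=[- num ) / id $]
Step 5: reduce E->T. Stack=[( E] ptr=2 lookahead=- remaining=[- num ) / id $]
Step 6: shift -. Stack=[( E -] ptr=3 lookahead=num remaining=[num ) / id $]
Step 7: shift num. Stack=[( E - num] ptr=4 lookahead=) remaining=[) / id $]
Step 8: reduce F->num. Stack=[( E - F] ptr=4 lookahead=) remaining=[) / id $]
Step 9: reduce T->F. Stack=[( E - T] ptr=4 lookahead=) remaining=[) / id $]
Step 10: reduce E->E - T. Stack=[( E] ptr=4 lookahead=) remaining=[) / id $]
Step 11: shift ). Stack=[( E )] ptr=5 lookahead=/ remaining=[/ id $]
Step 12: reduce F->( E ). Stack=[F] ptr=5 lookahead=/ remaining=[/ id $]
Step 13: reduce T->F. Stack=[T] ptr=5 lookahead=/ remaining=[/ id $]
Step 14: shift /. Stack=[T /] ptr=6 lookahead=id remaining=[id $]
Step 15: shift id. Stack=[T / id] ptr=7 lookahead=$ remaining=[$]
Step 16: reduce F->id. Stack=[T / F] ptr=7 lookahead=$ remaining=[$]
Step 17: reduce T->T / F. Stack=[T] ptr=7 lookahead=$ remaining=[$]
Step 18: reduce E->T. Stack=[E] ptr=7 lookahead=$ remaining=[$]
Step 19: accept. Stack=[E] ptr=7 lookahead=$ remaining=[$]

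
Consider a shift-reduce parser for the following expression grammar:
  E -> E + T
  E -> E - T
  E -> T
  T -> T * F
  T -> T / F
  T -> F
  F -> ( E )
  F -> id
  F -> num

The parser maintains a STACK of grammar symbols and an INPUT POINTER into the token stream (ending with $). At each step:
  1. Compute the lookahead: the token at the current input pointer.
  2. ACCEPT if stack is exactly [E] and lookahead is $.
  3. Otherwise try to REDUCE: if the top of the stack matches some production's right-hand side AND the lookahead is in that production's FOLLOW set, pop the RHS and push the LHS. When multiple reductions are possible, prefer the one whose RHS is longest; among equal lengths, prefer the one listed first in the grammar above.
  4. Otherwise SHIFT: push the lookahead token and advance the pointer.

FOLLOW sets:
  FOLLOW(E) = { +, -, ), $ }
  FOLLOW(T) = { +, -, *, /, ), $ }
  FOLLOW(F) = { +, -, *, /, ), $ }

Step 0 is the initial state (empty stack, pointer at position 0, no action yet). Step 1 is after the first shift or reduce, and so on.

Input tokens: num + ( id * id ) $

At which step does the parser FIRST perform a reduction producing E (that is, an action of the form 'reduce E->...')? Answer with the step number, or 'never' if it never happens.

Step 1: shift num. Stack=[num] ptr=1 lookahead=+ remaining=[+ ( id * id ) $]
Step 2: reduce F->num. Stack=[F] ptr=1 lookahead=+ remaining=[+ ( id * id ) $]
Step 3: reduce T->F. Stack=[T] ptr=1 lookahead=+ remaining=[+ ( id * id ) $]
Step 4: reduce E->T. Stack=[E] ptr=1 lookahead=+ remaining=[+ ( id * id ) $]

Answer: 4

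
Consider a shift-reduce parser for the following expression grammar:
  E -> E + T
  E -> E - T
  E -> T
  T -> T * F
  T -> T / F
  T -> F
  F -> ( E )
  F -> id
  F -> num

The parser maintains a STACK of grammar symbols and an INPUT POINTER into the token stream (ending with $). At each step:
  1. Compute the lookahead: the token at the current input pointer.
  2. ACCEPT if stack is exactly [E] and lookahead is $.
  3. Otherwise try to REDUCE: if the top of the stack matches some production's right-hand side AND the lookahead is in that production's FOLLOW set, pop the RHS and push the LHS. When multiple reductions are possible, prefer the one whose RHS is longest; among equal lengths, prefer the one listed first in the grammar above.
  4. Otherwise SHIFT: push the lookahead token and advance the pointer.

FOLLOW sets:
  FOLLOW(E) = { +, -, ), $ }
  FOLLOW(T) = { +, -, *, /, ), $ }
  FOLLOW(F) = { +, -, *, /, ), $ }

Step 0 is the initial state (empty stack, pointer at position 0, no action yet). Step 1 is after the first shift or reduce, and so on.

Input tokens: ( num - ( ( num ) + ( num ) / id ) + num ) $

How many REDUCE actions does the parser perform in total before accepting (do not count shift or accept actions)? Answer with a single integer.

Answer: 26

Derivation:
Step 1: shift (. Stack=[(] ptr=1 lookahead=num remaining=[num - ( ( num ) + ( num ) / id ) + num ) $]
Step 2: shift num. Stack=[( num] ptr=2 lookahead=- remaining=[- ( ( num ) + ( num ) / id ) + num ) $]
Step 3: reduce F->num. Stack=[( F] ptr=2 lookahead=- remaining=[- ( ( num ) + ( num ) / id ) + num ) $]
Step 4: reduce T->F. Stack=[( T] ptr=2 lookahead=- remaining=[- ( ( num ) + ( num ) / id ) + num ) $]
Step 5: reduce E->T. Stack=[( E] ptr=2 lookahead=- remaining=[- ( ( num ) + ( num ) / id ) + num ) $]
Step 6: shift -. Stack=[( E -] ptr=3 lookahead=( remaining=[( ( num ) + ( num ) / id ) + num ) $]
Step 7: shift (. Stack=[( E - (] ptr=4 lookahead=( remaining=[( num ) + ( num ) / id ) + num ) $]
Step 8: shift (. Stack=[( E - ( (] ptr=5 lookahead=num remaining=[num ) + ( num ) / id ) + num ) $]
Step 9: shift num. Stack=[( E - ( ( num] ptr=6 lookahead=) remaining=[) + ( num ) / id ) + num ) $]
Step 10: reduce F->num. Stack=[( E - ( ( F] ptr=6 lookahead=) remaining=[) + ( num ) / id ) + num ) $]
Step 11: reduce T->F. Stack=[( E - ( ( T] ptr=6 lookahead=) remaining=[) + ( num ) / id ) + num ) $]
Step 12: reduce E->T. Stack=[( E - ( ( E] ptr=6 lookahead=) remaining=[) + ( num ) / id ) + num ) $]
Step 13: shift ). Stack=[( E - ( ( E )] ptr=7 lookahead=+ remaining=[+ ( num ) / id ) + num ) $]
Step 14: reduce F->( E ). Stack=[( E - ( F] ptr=7 lookahead=+ remaining=[+ ( num ) / id ) + num ) $]
Step 15: reduce T->F. Stack=[( E - ( T] ptr=7 lookahead=+ remaining=[+ ( num ) / id ) + num ) $]
Step 16: reduce E->T. Stack=[( E - ( E] ptr=7 lookahead=+ remaining=[+ ( num ) / id ) + num ) $]
Step 17: shift +. Stack=[( E - ( E +] ptr=8 lookahead=( remaining=[( num ) / id ) + num ) $]
Step 18: shift (. Stack=[( E - ( E + (] ptr=9 lookahead=num remaining=[num ) / id ) + num ) $]
Step 19: shift num. Stack=[( E - ( E + ( num] ptr=10 lookahead=) remaining=[) / id ) + num ) $]
Step 20: reduce F->num. Stack=[( E - ( E + ( F] ptr=10 lookahead=) remaining=[) / id ) + num ) $]
Step 21: reduce T->F. Stack=[( E - ( E + ( T] ptr=10 lookahead=) remaining=[) / id ) + num ) $]
Step 22: reduce E->T. Stack=[( E - ( E + ( E] ptr=10 lookahead=) remaining=[) / id ) + num ) $]
Step 23: shift ). Stack=[( E - ( E + ( E )] ptr=11 lookahead=/ remaining=[/ id ) + num ) $]
Step 24: reduce F->( E ). Stack=[( E - ( E + F] ptr=11 lookahead=/ remaining=[/ id ) + num ) $]
Step 25: reduce T->F. Stack=[( E - ( E + T] ptr=11 lookahead=/ remaining=[/ id ) + num ) $]
Step 26: shift /. Stack=[( E - ( E + T /] ptr=12 lookahead=id remaining=[id ) + num ) $]
Step 27: shift id. Stack=[( E - ( E + T / id] ptr=13 lookahead=) remaining=[) + num ) $]
Step 28: reduce F->id. Stack=[( E - ( E + T / F] ptr=13 lookahead=) remaining=[) + num ) $]
Step 29: reduce T->T / F. Stack=[( E - ( E + T] ptr=13 lookahead=) remaining=[) + num ) $]
Step 30: reduce E->E + T. Stack=[( E - ( E] ptr=13 lookahead=) remaining=[) + num ) $]
Step 31: shift ). Stack=[( E - ( E )] ptr=14 lookahead=+ remaining=[+ num ) $]
Step 32: reduce F->( E ). Stack=[( E - F] ptr=14 lookahead=+ remaining=[+ num ) $]
Step 33: reduce T->F. Stack=[( E - T] ptr=14 lookahead=+ remaining=[+ num ) $]
Step 34: reduce E->E - T. Stack=[( E] ptr=14 lookahead=+ remaining=[+ num ) $]
Step 35: shift +. Stack=[( E +] ptr=15 lookahead=num remaining=[num ) $]
Step 36: shift num. Stack=[( E + num] ptr=16 lookahead=) remaining=[) $]
Step 37: reduce F->num. Stack=[( E + F] ptr=16 lookahead=) remaining=[) $]
Step 38: reduce T->F. Stack=[( E + T] ptr=16 lookahead=) remaining=[) $]
Step 39: reduce E->E + T. Stack=[( E] ptr=16 lookahead=) remaining=[) $]
Step 40: shift ). Stack=[( E )] ptr=17 lookahead=$ remaining=[$]
Step 41: reduce F->( E ). Stack=[F] ptr=17 lookahead=$ remaining=[$]
Step 42: reduce T->F. Stack=[T] ptr=17 lookahead=$ remaining=[$]
Step 43: reduce E->T. Stack=[E] ptr=17 lookahead=$ remaining=[$]
Step 44: accept. Stack=[E] ptr=17 lookahead=$ remaining=[$]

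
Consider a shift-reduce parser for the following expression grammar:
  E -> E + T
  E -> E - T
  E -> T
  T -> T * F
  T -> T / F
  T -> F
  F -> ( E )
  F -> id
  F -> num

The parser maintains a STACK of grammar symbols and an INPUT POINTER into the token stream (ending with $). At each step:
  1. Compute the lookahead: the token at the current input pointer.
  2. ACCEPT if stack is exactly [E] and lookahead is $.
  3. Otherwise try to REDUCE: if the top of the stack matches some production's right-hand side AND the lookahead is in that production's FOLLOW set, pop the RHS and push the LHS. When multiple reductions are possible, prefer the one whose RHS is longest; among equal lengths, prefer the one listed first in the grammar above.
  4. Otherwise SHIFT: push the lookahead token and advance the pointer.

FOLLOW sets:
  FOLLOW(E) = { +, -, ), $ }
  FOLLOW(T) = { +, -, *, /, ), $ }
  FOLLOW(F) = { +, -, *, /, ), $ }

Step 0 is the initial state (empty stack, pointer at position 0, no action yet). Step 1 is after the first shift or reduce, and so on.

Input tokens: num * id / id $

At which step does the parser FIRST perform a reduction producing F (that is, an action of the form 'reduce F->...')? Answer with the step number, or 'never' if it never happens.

Answer: 2

Derivation:
Step 1: shift num. Stack=[num] ptr=1 lookahead=* remaining=[* id / id $]
Step 2: reduce F->num. Stack=[F] ptr=1 lookahead=* remaining=[* id / id $]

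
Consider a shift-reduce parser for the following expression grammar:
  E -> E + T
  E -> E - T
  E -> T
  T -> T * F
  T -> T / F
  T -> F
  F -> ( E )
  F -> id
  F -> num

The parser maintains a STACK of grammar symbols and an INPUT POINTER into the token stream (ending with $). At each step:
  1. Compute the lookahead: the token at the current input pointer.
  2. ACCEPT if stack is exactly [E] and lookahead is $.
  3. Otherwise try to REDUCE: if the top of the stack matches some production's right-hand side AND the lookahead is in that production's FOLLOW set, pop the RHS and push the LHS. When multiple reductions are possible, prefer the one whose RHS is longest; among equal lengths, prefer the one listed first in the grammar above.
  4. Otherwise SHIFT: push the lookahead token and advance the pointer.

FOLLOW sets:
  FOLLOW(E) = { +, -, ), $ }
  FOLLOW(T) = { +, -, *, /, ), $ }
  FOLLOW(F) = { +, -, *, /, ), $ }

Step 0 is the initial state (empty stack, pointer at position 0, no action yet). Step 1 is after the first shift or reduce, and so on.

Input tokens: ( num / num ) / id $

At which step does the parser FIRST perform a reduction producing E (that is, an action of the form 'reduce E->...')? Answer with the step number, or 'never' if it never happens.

Step 1: shift (. Stack=[(] ptr=1 lookahead=num remaining=[num / num ) / id $]
Step 2: shift num. Stack=[( num] ptr=2 lookahead=/ remaining=[/ num ) / id $]
Step 3: reduce F->num. Stack=[( F] ptr=2 lookahead=/ remaining=[/ num ) / id $]
Step 4: reduce T->F. Stack=[( T] ptr=2 lookahead=/ remaining=[/ num ) / id $]
Step 5: shift /. Stack=[( T /] ptr=3 lookahead=num remaining=[num ) / id $]
Step 6: shift num. Stack=[( T / num] ptr=4 lookahead=) remaining=[) / id $]
Step 7: reduce F->num. Stack=[( T / F] ptr=4 lookahead=) remaining=[) / id $]
Step 8: reduce T->T / F. Stack=[( T] ptr=4 lookahead=) remaining=[) / id $]
Step 9: reduce E->T. Stack=[( E] ptr=4 lookahead=) remaining=[) / id $]

Answer: 9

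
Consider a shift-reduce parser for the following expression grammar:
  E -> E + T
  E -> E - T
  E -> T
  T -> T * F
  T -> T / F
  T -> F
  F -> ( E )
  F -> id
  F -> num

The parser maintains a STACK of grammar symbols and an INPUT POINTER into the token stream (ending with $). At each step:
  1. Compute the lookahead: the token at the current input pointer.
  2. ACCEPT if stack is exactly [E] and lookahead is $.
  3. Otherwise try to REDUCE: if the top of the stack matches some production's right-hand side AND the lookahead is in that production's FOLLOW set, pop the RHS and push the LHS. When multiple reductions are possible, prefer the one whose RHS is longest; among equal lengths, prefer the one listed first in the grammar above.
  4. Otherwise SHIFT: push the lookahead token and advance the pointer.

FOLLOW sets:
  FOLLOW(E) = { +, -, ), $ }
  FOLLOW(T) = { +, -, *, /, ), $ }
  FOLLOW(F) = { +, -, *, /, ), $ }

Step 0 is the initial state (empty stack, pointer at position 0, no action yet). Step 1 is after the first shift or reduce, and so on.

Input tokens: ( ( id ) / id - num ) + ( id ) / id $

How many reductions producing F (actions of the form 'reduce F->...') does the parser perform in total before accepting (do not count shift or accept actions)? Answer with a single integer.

Answer: 8

Derivation:
Step 1: shift (. Stack=[(] ptr=1 lookahead=( remaining=[( id ) / id - num ) + ( id ) / id $]
Step 2: shift (. Stack=[( (] ptr=2 lookahead=id remaining=[id ) / id - num ) + ( id ) / id $]
Step 3: shift id. Stack=[( ( id] ptr=3 lookahead=) remaining=[) / id - num ) + ( id ) / id $]
Step 4: reduce F->id. Stack=[( ( F] ptr=3 lookahead=) remaining=[) / id - num ) + ( id ) / id $]
Step 5: reduce T->F. Stack=[( ( T] ptr=3 lookahead=) remaining=[) / id - num ) + ( id ) / id $]
Step 6: reduce E->T. Stack=[( ( E] ptr=3 lookahead=) remaining=[) / id - num ) + ( id ) / id $]
Step 7: shift ). Stack=[( ( E )] ptr=4 lookahead=/ remaining=[/ id - num ) + ( id ) / id $]
Step 8: reduce F->( E ). Stack=[( F] ptr=4 lookahead=/ remaining=[/ id - num ) + ( id ) / id $]
Step 9: reduce T->F. Stack=[( T] ptr=4 lookahead=/ remaining=[/ id - num ) + ( id ) / id $]
Step 10: shift /. Stack=[( T /] ptr=5 lookahead=id remaining=[id - num ) + ( id ) / id $]
Step 11: shift id. Stack=[( T / id] ptr=6 lookahead=- remaining=[- num ) + ( id ) / id $]
Step 12: reduce F->id. Stack=[( T / F] ptr=6 lookahead=- remaining=[- num ) + ( id ) / id $]
Step 13: reduce T->T / F. Stack=[( T] ptr=6 lookahead=- remaining=[- num ) + ( id ) / id $]
Step 14: reduce E->T. Stack=[( E] ptr=6 lookahead=- remaining=[- num ) + ( id ) / id $]
Step 15: shift -. Stack=[( E -] ptr=7 lookahead=num remaining=[num ) + ( id ) / id $]
Step 16: shift num. Stack=[( E - num] ptr=8 lookahead=) remaining=[) + ( id ) / id $]
Step 17: reduce F->num. Stack=[( E - F] ptr=8 lookahead=) remaining=[) + ( id ) / id $]
Step 18: reduce T->F. Stack=[( E - T] ptr=8 lookahead=) remaining=[) + ( id ) / id $]
Step 19: reduce E->E - T. Stack=[( E] ptr=8 lookahead=) remaining=[) + ( id ) / id $]
Step 20: shift ). Stack=[( E )] ptr=9 lookahead=+ remaining=[+ ( id ) / id $]
Step 21: reduce F->( E ). Stack=[F] ptr=9 lookahead=+ remaining=[+ ( id ) / id $]
Step 22: reduce T->F. Stack=[T] ptr=9 lookahead=+ remaining=[+ ( id ) / id $]
Step 23: reduce E->T. Stack=[E] ptr=9 lookahead=+ remaining=[+ ( id ) / id $]
Step 24: shift +. Stack=[E +] ptr=10 lookahead=( remaining=[( id ) / id $]
Step 25: shift (. Stack=[E + (] ptr=11 lookahead=id remaining=[id ) / id $]
Step 26: shift id. Stack=[E + ( id] ptr=12 lookahead=) remaining=[) / id $]
Step 27: reduce F->id. Stack=[E + ( F] ptr=12 lookahead=) remaining=[) / id $]
Step 28: reduce T->F. Stack=[E + ( T] ptr=12 lookahead=) remaining=[) / id $]
Step 29: reduce E->T. Stack=[E + ( E] ptr=12 lookahead=) remaining=[) / id $]
Step 30: shift ). Stack=[E + ( E )] ptr=13 lookahead=/ remaining=[/ id $]
Step 31: reduce F->( E ). Stack=[E + F] ptr=13 lookahead=/ remaining=[/ id $]
Step 32: reduce T->F. Stack=[E + T] ptr=13 lookahead=/ remaining=[/ id $]
Step 33: shift /. Stack=[E + T /] ptr=14 lookahead=id remaining=[id $]
Step 34: shift id. Stack=[E + T / id] ptr=15 lookahead=$ remaining=[$]
Step 35: reduce F->id. Stack=[E + T / F] ptr=15 lookahead=$ remaining=[$]
Step 36: reduce T->T / F. Stack=[E + T] ptr=15 lookahead=$ remaining=[$]
Step 37: reduce E->E + T. Stack=[E] ptr=15 lookahead=$ remaining=[$]
Step 38: accept. Stack=[E] ptr=15 lookahead=$ remaining=[$]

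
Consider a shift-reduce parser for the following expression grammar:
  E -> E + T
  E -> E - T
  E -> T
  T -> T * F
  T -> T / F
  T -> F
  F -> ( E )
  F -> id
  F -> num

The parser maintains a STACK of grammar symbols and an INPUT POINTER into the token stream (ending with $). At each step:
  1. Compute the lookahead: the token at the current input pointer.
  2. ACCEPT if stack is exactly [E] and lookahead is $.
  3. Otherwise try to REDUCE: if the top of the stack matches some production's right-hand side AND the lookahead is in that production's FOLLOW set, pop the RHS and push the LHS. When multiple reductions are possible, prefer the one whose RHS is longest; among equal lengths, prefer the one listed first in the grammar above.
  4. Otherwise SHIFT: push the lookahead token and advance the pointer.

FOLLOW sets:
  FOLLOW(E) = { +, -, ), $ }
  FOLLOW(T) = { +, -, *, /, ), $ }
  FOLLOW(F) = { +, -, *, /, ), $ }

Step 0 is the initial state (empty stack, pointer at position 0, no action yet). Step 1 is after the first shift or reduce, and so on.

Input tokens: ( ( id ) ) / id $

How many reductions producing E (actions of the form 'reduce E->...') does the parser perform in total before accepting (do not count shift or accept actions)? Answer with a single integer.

Step 1: shift (. Stack=[(] ptr=1 lookahead=( remaining=[( id ) ) / id $]
Step 2: shift (. Stack=[( (] ptr=2 lookahead=id remaining=[id ) ) / id $]
Step 3: shift id. Stack=[( ( id] ptr=3 lookahead=) remaining=[) ) / id $]
Step 4: reduce F->id. Stack=[( ( F] ptr=3 lookahead=) remaining=[) ) / id $]
Step 5: reduce T->F. Stack=[( ( T] ptr=3 lookahead=) remaining=[) ) / id $]
Step 6: reduce E->T. Stack=[( ( E] ptr=3 lookahead=) remaining=[) ) / id $]
Step 7: shift ). Stack=[( ( E )] ptr=4 lookahead=) remaining=[) / id $]
Step 8: reduce F->( E ). Stack=[( F] ptr=4 lookahead=) remaining=[) / id $]
Step 9: reduce T->F. Stack=[( T] ptr=4 lookahead=) remaining=[) / id $]
Step 10: reduce E->T. Stack=[( E] ptr=4 lookahead=) remaining=[) / id $]
Step 11: shift ). Stack=[( E )] ptr=5 lookahead=/ remaining=[/ id $]
Step 12: reduce F->( E ). Stack=[F] ptr=5 lookahead=/ remaining=[/ id $]
Step 13: reduce T->F. Stack=[T] ptr=5 lookahead=/ remaining=[/ id $]
Step 14: shift /. Stack=[T /] ptr=6 lookahead=id remaining=[id $]
Step 15: shift id. Stack=[T / id] ptr=7 lookahead=$ remaining=[$]
Step 16: reduce F->id. Stack=[T / F] ptr=7 lookahead=$ remaining=[$]
Step 17: reduce T->T / F. Stack=[T] ptr=7 lookahead=$ remaining=[$]
Step 18: reduce E->T. Stack=[E] ptr=7 lookahead=$ remaining=[$]
Step 19: accept. Stack=[E] ptr=7 lookahead=$ remaining=[$]

Answer: 3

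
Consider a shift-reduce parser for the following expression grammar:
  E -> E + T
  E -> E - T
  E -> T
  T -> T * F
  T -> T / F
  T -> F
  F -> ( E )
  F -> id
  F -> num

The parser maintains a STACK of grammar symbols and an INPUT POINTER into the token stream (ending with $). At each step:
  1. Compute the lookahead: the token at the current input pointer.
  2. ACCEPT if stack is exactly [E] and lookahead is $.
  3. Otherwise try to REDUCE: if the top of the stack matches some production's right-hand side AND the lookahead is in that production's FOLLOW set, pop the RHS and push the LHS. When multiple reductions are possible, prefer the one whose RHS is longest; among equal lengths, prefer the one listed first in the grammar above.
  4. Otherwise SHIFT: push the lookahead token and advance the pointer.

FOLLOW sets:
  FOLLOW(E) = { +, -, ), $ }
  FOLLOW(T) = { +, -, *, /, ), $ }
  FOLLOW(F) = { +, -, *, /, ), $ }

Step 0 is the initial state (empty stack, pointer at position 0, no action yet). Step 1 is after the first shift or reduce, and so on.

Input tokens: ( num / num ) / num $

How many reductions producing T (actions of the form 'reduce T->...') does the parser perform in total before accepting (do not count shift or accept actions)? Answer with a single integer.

Step 1: shift (. Stack=[(] ptr=1 lookahead=num remaining=[num / num ) / num $]
Step 2: shift num. Stack=[( num] ptr=2 lookahead=/ remaining=[/ num ) / num $]
Step 3: reduce F->num. Stack=[( F] ptr=2 lookahead=/ remaining=[/ num ) / num $]
Step 4: reduce T->F. Stack=[( T] ptr=2 lookahead=/ remaining=[/ num ) / num $]
Step 5: shift /. Stack=[( T /] ptr=3 lookahead=num remaining=[num ) / num $]
Step 6: shift num. Stack=[( T / num] ptr=4 lookahead=) remaining=[) / num $]
Step 7: reduce F->num. Stack=[( T / F] ptr=4 lookahead=) remaining=[) / num $]
Step 8: reduce T->T / F. Stack=[( T] ptr=4 lookahead=) remaining=[) / num $]
Step 9: reduce E->T. Stack=[( E] ptr=4 lookahead=) remaining=[) / num $]
Step 10: shift ). Stack=[( E )] ptr=5 lookahead=/ remaining=[/ num $]
Step 11: reduce F->( E ). Stack=[F] ptr=5 lookahead=/ remaining=[/ num $]
Step 12: reduce T->F. Stack=[T] ptr=5 lookahead=/ remaining=[/ num $]
Step 13: shift /. Stack=[T /] ptr=6 lookahead=num remaining=[num $]
Step 14: shift num. Stack=[T / num] ptr=7 lookahead=$ remaining=[$]
Step 15: reduce F->num. Stack=[T / F] ptr=7 lookahead=$ remaining=[$]
Step 16: reduce T->T / F. Stack=[T] ptr=7 lookahead=$ remaining=[$]
Step 17: reduce E->T. Stack=[E] ptr=7 lookahead=$ remaining=[$]
Step 18: accept. Stack=[E] ptr=7 lookahead=$ remaining=[$]

Answer: 4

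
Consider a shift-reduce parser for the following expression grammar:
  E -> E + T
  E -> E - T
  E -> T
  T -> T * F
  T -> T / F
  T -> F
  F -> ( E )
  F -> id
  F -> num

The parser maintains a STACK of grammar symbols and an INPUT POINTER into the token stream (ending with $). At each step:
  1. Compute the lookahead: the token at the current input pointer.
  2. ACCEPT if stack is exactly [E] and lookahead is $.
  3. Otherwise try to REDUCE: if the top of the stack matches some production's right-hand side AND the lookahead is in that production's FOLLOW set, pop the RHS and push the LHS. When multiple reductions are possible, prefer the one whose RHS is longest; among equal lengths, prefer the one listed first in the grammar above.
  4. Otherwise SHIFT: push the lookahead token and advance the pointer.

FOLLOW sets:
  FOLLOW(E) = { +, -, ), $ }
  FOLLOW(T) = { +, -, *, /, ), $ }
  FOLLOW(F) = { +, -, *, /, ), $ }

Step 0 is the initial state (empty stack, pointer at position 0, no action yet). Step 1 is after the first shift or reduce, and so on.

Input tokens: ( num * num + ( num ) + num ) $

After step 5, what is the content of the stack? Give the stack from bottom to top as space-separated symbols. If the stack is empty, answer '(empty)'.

Step 1: shift (. Stack=[(] ptr=1 lookahead=num remaining=[num * num + ( num ) + num ) $]
Step 2: shift num. Stack=[( num] ptr=2 lookahead=* remaining=[* num + ( num ) + num ) $]
Step 3: reduce F->num. Stack=[( F] ptr=2 lookahead=* remaining=[* num + ( num ) + num ) $]
Step 4: reduce T->F. Stack=[( T] ptr=2 lookahead=* remaining=[* num + ( num ) + num ) $]
Step 5: shift *. Stack=[( T *] ptr=3 lookahead=num remaining=[num + ( num ) + num ) $]

Answer: ( T *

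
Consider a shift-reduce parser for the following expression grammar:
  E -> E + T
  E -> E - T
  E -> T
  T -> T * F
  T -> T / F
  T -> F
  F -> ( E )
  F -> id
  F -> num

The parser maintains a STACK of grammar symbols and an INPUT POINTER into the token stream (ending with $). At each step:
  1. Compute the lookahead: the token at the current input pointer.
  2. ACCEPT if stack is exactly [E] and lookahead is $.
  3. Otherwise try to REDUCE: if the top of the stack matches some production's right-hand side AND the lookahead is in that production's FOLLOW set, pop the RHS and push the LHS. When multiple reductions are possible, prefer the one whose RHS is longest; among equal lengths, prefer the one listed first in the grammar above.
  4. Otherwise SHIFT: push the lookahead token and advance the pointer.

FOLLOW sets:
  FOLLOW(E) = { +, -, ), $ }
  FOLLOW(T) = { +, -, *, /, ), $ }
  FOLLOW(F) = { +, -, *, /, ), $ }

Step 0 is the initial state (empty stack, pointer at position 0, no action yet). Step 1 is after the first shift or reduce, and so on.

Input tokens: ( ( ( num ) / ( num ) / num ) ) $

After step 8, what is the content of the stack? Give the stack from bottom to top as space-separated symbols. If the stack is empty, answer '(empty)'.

Step 1: shift (. Stack=[(] ptr=1 lookahead=( remaining=[( ( num ) / ( num ) / num ) ) $]
Step 2: shift (. Stack=[( (] ptr=2 lookahead=( remaining=[( num ) / ( num ) / num ) ) $]
Step 3: shift (. Stack=[( ( (] ptr=3 lookahead=num remaining=[num ) / ( num ) / num ) ) $]
Step 4: shift num. Stack=[( ( ( num] ptr=4 lookahead=) remaining=[) / ( num ) / num ) ) $]
Step 5: reduce F->num. Stack=[( ( ( F] ptr=4 lookahead=) remaining=[) / ( num ) / num ) ) $]
Step 6: reduce T->F. Stack=[( ( ( T] ptr=4 lookahead=) remaining=[) / ( num ) / num ) ) $]
Step 7: reduce E->T. Stack=[( ( ( E] ptr=4 lookahead=) remaining=[) / ( num ) / num ) ) $]
Step 8: shift ). Stack=[( ( ( E )] ptr=5 lookahead=/ remaining=[/ ( num ) / num ) ) $]

Answer: ( ( ( E )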